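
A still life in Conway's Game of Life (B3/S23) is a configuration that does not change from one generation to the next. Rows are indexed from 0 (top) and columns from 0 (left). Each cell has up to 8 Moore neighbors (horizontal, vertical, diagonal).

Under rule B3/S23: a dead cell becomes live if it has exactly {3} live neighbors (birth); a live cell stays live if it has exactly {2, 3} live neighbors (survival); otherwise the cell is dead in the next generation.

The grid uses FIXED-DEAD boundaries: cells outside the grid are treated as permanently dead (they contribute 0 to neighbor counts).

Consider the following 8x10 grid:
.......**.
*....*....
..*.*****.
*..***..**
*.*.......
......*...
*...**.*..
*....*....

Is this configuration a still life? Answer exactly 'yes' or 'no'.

Compute generation 1 and compare to generation 0 (given above):
Generation 1:
..........
....**....
.*.....***
..*.....**
.*.***....
.*...**...
....**....
....***...
Cell (0,7) differs: gen0=1 vs gen1=0 -> NOT a still life.

Answer: no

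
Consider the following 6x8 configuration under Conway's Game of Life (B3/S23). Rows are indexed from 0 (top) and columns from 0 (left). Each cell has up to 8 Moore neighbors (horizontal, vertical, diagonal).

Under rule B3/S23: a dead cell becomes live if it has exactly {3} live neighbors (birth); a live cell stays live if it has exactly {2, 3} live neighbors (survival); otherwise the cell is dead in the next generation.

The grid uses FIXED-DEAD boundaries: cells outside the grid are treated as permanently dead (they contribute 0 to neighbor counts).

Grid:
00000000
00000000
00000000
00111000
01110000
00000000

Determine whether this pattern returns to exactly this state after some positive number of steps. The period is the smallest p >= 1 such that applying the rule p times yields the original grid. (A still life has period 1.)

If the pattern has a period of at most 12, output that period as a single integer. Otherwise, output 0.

Answer: 2

Derivation:
Simulating and comparing each generation to the original:
Gen 0 (original, given above): 6 live cells
Gen 1: 6 live cells, differs from original
Gen 2: 6 live cells, MATCHES original -> period = 2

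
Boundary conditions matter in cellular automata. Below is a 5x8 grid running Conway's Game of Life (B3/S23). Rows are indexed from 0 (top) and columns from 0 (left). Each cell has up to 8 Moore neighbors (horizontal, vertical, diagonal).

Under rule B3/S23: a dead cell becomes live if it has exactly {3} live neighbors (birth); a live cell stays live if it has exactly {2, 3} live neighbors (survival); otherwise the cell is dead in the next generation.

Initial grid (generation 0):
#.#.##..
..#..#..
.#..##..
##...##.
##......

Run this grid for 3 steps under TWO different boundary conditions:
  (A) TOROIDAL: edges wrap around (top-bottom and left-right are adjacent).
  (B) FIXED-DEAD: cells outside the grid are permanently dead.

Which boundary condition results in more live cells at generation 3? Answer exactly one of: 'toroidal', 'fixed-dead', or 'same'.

Under TOROIDAL boundary, generation 3:
##.#..##
#....##.
.....##.
#.#..#.#
#.#.....
Population = 16

Under FIXED-DEAD boundary, generation 3:
...##...
.##.....
.#..#...
.##.#.#.
....##..
Population = 12

Comparison: toroidal=16, fixed-dead=12 -> toroidal

Answer: toroidal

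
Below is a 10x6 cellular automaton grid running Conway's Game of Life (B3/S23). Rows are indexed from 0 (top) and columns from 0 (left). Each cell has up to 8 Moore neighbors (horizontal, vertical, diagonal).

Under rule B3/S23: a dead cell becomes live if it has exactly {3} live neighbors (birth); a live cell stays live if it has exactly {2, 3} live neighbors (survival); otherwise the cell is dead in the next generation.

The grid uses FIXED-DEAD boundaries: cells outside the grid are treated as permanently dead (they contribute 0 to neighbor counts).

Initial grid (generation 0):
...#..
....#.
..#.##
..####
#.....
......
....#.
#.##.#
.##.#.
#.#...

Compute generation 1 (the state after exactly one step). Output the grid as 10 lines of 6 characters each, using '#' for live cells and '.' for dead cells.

Simulating step by step:
Generation 0 (given above): 20 live cells
Generation 1: 16 live cells
(generation 1 grid is the final answer)

Answer: ......
....##
..#...
.##..#
...##.
......
...##.
..#..#
#...#.
..##..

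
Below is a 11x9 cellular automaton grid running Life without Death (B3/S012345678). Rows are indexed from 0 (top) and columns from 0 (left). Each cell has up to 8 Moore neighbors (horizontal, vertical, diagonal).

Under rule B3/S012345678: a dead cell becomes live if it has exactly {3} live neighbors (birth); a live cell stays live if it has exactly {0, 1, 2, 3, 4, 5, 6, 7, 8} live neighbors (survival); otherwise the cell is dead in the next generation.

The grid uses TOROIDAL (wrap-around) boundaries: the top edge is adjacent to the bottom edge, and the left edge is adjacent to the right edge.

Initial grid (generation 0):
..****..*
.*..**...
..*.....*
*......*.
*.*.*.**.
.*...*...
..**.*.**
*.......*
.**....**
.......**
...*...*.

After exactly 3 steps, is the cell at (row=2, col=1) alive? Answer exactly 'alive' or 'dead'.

Simulating step by step:
Generation 0 (given above): 34 live cells
Generation 1: 52 live cells
..*****.*
**..**...
***.....*
*..*..**.
*.*.****.
**...*...
.********
*..*..*.*
.**....**
*.*...***
..**..**.
Generation 2: 64 live cells
*.*****.*
**..****.
*********
*..**.**.
*.******.
**...*...
.********
*..*..*.*
.***...**
*.*...***
*.**..**.
Generation 3: 64 live cells
*.*****.*
**..****.
*********
*..**.**.
*.******.
**...*...
.********
*..*..*.*
.***...**
*.*...***
*.**..**.

Cell (2,1) at generation 3: 1 -> alive

Answer: alive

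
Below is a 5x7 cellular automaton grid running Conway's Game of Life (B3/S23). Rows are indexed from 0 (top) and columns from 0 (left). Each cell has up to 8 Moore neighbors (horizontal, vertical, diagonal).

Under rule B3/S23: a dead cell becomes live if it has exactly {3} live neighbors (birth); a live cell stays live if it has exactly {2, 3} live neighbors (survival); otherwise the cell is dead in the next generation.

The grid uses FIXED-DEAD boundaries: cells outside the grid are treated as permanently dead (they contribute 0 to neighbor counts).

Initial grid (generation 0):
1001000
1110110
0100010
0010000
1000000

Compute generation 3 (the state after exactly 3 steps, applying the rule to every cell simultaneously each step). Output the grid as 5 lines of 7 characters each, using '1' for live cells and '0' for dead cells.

Answer: 0000000
0100000
0000000
0000000
0000000

Derivation:
Simulating step by step:
Generation 0 (given above): 11 live cells
Generation 1: 14 live cells
1011100
1011110
1001110
0100000
0000000
Generation 2: 6 live cells
0010010
1000000
1000010
0000100
0000000
Generation 3: 1 live cells
(generation 3 grid is the final answer)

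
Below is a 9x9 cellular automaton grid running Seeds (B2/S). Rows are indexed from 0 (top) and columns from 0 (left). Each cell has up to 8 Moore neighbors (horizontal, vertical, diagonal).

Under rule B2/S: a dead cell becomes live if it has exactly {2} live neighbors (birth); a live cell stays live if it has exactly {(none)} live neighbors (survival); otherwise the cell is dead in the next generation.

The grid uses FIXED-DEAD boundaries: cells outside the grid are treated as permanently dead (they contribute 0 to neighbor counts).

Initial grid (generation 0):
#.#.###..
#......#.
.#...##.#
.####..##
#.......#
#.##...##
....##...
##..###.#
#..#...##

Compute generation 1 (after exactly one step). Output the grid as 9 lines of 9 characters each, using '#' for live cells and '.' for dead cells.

Simulating step by step:
Generation 0 (given above): 36 live cells
Generation 1: 10 live cells
(generation 1 grid is the final answer)

Answer: ...#...#.
..##....#
.........
.........
......#..
.....##..
.........
..#......
..#......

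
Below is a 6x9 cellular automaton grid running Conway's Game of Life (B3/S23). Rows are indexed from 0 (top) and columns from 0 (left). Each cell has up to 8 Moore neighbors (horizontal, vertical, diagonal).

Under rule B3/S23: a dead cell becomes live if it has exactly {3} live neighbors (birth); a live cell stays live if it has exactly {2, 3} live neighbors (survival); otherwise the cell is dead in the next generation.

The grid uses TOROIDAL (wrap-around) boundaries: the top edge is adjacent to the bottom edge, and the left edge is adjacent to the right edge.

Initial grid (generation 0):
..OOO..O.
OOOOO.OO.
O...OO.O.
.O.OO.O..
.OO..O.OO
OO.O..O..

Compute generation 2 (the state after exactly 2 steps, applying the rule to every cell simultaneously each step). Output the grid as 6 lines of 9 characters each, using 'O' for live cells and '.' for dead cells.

Answer: .......O.
......OO.
OO.......
O.....OO.
O...OO.OO
.....O...

Derivation:
Simulating step by step:
Generation 0 (given above): 28 live cells
Generation 1: 13 live cells
.......O.
O......O.
O......O.
.O.O.....
.....O.OO
O....OO..
Generation 2: 14 live cells
(generation 2 grid is the final answer)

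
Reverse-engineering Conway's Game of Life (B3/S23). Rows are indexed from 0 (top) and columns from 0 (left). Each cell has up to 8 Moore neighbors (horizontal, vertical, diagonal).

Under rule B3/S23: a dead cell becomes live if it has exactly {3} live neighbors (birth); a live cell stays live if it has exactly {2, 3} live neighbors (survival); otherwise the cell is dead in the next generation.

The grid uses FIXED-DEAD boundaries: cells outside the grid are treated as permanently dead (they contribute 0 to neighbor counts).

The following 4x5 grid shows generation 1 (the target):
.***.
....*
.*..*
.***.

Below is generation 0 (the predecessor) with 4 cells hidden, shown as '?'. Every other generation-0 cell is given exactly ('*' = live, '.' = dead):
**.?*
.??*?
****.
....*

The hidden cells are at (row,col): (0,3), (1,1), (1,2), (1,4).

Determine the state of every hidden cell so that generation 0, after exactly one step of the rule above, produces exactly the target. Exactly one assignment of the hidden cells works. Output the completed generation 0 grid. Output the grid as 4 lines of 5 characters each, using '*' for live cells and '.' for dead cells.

Answer: **..*
..**.
****.
....*

Derivation:
Hidden generation-0 cells (in order): (0,3), (1,1), (1,2), (1,4).
A hidden cell only influences target cells in its own 3x3 neighborhood. Try each of the 2^4 = 16 assignments, step the completed generation 0 forward once under B3/S23, and compare with the target:
  (0,3)=. (1,1)=. (1,2)=. (1,4)=. -> step gives (0,1)='.' but target has '*' -> reject
  (0,3)=. (1,1)=. (1,2)=. (1,4)=* -> step gives (0,1)='.' but target has '*' -> reject
  (0,3)=. (1,1)=. (1,2)=* (1,4)=. -> step reproduces the target at every cell -> ACCEPT
  (0,3)=. (1,1)=. (1,2)=* (1,4)=* -> step gives (0,3)='.' but target has '*' -> reject
  (0,3)=. (1,1)=* (1,2)=. (1,4)=. -> step gives (0,0)='*' but target has '.' -> reject
  (0,3)=. (1,1)=* (1,2)=. (1,4)=* -> step gives (0,0)='*' but target has '.' -> reject
  (0,3)=. (1,1)=* (1,2)=* (1,4)=. -> step gives (0,0)='*' but target has '.' -> reject
  (0,3)=. (1,1)=* (1,2)=* (1,4)=* -> step gives (0,0)='*' but target has '.' -> reject
  (0,3)=* (1,1)=. (1,2)=. (1,4)=. -> step gives (0,1)='.' but target has '*' -> reject
  (0,3)=* (1,1)=. (1,2)=. (1,4)=* -> step gives (0,1)='.' but target has '*' -> reject
  (0,3)=* (1,1)=. (1,2)=* (1,4)=. -> step gives (0,2)='.' but target has '*' -> reject
  (0,3)=* (1,1)=. (1,2)=* (1,4)=* -> step gives (0,2)='.' but target has '*' -> reject
  (0,3)=* (1,1)=* (1,2)=. (1,4)=. -> step gives (0,0)='*' but target has '.' -> reject
  (0,3)=* (1,1)=* (1,2)=. (1,4)=* -> step gives (0,0)='*' but target has '.' -> reject
  (0,3)=* (1,1)=* (1,2)=* (1,4)=. -> step gives (0,0)='*' but target has '.' -> reject
  (0,3)=* (1,1)=* (1,2)=* (1,4)=* -> step gives (0,0)='*' but target has '.' -> reject
Unique solution: (0,3)=dead, (1,1)=dead, (1,2)=live, (1,4)=dead.
Check: live-neighbor counts of every cell in the completed generation 0:
12331
46543
13443
23331
Applying B3/S23 to generation 0 with these counts gives:
.***.
....*
.*..*
.***.
which matches the target exactly.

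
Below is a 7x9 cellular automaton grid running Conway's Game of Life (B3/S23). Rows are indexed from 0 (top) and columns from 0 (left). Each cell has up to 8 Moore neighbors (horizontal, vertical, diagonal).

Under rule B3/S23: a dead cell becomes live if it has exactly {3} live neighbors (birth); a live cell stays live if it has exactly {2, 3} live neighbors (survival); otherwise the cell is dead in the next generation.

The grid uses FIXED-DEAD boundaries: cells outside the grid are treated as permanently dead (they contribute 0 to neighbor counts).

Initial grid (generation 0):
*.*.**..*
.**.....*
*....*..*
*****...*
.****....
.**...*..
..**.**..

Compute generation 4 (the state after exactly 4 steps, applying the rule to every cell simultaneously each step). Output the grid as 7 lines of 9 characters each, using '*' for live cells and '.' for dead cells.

Answer: .**...**.
.**...*.*
.......*.
...**....
..*.*....
.....*.*.
..***.*..

Derivation:
Simulating step by step:
Generation 0 (given above): 28 live cells
Generation 1: 23 live cells
..**.....
*.****.**
*...*..**
*....*...
....**...
......*..
.***.**..
Generation 2: 21 live cells
.**......
..*..****
*......**
.....**..
....***..
..**..*..
..*..**..
Generation 3: 19 live cells
.**...**.
..*...*.*
........*
....*....
...**..*.
..**...*.
..**.**..
Generation 4: 19 live cells
(generation 4 grid is the final answer)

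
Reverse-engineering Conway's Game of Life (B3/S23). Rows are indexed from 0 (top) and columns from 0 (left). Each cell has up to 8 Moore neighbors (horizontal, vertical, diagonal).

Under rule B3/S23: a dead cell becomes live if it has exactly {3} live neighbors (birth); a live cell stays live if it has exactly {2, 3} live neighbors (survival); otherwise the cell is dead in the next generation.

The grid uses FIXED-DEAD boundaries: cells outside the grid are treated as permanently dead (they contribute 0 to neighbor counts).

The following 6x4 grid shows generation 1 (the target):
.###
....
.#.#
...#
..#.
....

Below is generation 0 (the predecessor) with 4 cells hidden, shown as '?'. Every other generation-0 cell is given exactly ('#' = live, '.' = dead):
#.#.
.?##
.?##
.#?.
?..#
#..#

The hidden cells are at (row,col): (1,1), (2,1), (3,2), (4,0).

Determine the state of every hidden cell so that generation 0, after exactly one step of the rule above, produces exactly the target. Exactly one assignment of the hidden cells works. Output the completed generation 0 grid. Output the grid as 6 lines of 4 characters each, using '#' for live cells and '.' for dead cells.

Answer: #.#.
..##
..##
.#..
...#
#..#

Derivation:
Hidden generation-0 cells (in order): (1,1), (2,1), (3,2), (4,0).
A hidden cell only influences target cells in its own 3x3 neighborhood. Try each of the 2^4 = 16 assignments, step the completed generation 0 forward once under B3/S23, and compare with the target:
  (1,1)=. (2,1)=. (3,2)=. (4,0)=. -> step reproduces the target at every cell -> ACCEPT
  (1,1)=. (2,1)=. (3,2)=. (4,0)=# -> step gives (3,1)='#' but target has '.' -> reject
  (1,1)=. (2,1)=. (3,2)=# (4,0)=. -> step gives (2,1)='.' but target has '#' -> reject
  (1,1)=. (2,1)=. (3,2)=# (4,0)=# -> step gives (2,1)='.' but target has '#' -> reject
  (1,1)=. (2,1)=# (3,2)=. (4,0)=. -> step gives (3,1)='#' but target has '.' -> reject
  (1,1)=. (2,1)=# (3,2)=. (4,0)=# -> step gives (3,0)='#' but target has '.' -> reject
  (1,1)=. (2,1)=# (3,2)=# (4,0)=. -> step gives (2,1)='.' but target has '#' -> reject
  (1,1)=. (2,1)=# (3,2)=# (4,0)=# -> step gives (2,1)='.' but target has '#' -> reject
  (1,1)=# (2,1)=. (3,2)=. (4,0)=. -> step gives (0,1)='.' but target has '#' -> reject
  (1,1)=# (2,1)=. (3,2)=. (4,0)=# -> step gives (0,1)='.' but target has '#' -> reject
  (1,1)=# (2,1)=. (3,2)=# (4,0)=. -> step gives (0,1)='.' but target has '#' -> reject
  (1,1)=# (2,1)=. (3,2)=# (4,0)=# -> step gives (0,1)='.' but target has '#' -> reject
  (1,1)=# (2,1)=# (3,2)=. (4,0)=. -> step gives (0,1)='.' but target has '#' -> reject
  (1,1)=# (2,1)=# (3,2)=. (4,0)=# -> step gives (0,1)='.' but target has '#' -> reject
  (1,1)=# (2,1)=# (3,2)=# (4,0)=. -> step gives (0,1)='.' but target has '#' -> reject
  (1,1)=# (2,1)=# (3,2)=# (4,0)=# -> step gives (0,1)='.' but target has '#' -> reject
Unique solution: (1,1)=dead, (2,1)=dead, (3,2)=dead, (4,0)=dead.
Check: live-neighbor counts of every cell in the completed generation 0:
0323
1444
1343
1143
2231
0121
Applying B3/S23 to generation 0 with these counts gives:
.###
....
.#.#
...#
..#.
....
which matches the target exactly.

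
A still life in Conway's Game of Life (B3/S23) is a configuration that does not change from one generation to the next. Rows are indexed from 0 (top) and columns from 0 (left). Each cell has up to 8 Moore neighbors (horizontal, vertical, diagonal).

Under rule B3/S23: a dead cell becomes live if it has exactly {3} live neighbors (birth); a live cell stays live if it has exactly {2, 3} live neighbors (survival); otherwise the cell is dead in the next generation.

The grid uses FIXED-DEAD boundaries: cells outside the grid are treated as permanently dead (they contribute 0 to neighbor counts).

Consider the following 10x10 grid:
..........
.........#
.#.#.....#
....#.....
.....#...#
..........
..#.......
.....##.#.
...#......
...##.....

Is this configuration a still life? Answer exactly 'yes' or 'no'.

Answer: no

Derivation:
Compute generation 1 and compare to generation 0 (given above):
Generation 1:
..........
..........
..........
....#.....
..........
..........
..........
..........
...#.#....
...##.....
Cell (1,9) differs: gen0=1 vs gen1=0 -> NOT a still life.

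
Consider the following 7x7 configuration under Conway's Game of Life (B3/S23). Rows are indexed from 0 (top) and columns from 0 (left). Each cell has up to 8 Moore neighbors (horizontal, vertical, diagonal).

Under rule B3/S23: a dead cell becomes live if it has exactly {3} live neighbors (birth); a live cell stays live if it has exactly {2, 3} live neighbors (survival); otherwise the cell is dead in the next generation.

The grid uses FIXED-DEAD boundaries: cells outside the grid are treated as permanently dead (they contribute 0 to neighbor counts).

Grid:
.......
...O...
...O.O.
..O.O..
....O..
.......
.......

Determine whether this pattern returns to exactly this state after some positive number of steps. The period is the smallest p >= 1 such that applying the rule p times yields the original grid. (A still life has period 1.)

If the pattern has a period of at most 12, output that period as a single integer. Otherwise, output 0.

Simulating and comparing each generation to the original:
Gen 0 (original, given above): 6 live cells
Gen 1: 6 live cells, differs from original
Gen 2: 6 live cells, MATCHES original -> period = 2

Answer: 2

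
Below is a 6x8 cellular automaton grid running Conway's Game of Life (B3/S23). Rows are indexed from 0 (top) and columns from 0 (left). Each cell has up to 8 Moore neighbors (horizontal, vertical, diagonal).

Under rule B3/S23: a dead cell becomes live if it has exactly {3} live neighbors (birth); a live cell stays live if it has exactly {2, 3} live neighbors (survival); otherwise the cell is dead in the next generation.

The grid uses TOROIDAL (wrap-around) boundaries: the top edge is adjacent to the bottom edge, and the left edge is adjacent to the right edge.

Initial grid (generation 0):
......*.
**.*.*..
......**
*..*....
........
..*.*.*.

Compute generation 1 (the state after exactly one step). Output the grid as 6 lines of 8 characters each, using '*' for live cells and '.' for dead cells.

Answer: .****.**
*....*..
.**.*.**
.......*
...*....
.....*..

Derivation:
Simulating step by step:
Generation 0 (given above): 12 live cells
Generation 1: 16 live cells
(generation 1 grid is the final answer)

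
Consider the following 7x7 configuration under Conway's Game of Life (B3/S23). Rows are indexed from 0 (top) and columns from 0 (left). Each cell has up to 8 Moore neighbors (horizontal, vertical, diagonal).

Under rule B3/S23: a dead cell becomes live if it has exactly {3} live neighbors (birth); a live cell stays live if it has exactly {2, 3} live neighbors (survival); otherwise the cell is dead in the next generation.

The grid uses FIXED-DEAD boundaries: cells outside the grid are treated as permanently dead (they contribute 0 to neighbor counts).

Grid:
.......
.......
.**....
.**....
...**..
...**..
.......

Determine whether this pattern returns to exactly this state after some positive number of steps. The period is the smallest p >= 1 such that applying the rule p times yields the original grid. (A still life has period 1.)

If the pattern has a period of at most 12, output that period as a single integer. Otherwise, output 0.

Answer: 2

Derivation:
Simulating and comparing each generation to the original:
Gen 0 (original, given above): 8 live cells
Gen 1: 6 live cells, differs from original
Gen 2: 8 live cells, MATCHES original -> period = 2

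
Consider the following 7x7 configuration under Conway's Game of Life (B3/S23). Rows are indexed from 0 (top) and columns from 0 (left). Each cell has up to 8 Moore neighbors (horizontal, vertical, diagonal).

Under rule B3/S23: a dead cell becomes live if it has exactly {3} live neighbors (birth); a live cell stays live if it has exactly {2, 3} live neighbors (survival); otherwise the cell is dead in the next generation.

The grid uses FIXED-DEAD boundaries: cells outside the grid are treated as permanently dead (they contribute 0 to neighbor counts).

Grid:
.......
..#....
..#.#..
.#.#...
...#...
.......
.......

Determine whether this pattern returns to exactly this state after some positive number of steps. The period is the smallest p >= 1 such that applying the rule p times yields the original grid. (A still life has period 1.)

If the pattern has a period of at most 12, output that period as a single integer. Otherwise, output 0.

Answer: 2

Derivation:
Simulating and comparing each generation to the original:
Gen 0 (original, given above): 6 live cells
Gen 1: 6 live cells, differs from original
Gen 2: 6 live cells, MATCHES original -> period = 2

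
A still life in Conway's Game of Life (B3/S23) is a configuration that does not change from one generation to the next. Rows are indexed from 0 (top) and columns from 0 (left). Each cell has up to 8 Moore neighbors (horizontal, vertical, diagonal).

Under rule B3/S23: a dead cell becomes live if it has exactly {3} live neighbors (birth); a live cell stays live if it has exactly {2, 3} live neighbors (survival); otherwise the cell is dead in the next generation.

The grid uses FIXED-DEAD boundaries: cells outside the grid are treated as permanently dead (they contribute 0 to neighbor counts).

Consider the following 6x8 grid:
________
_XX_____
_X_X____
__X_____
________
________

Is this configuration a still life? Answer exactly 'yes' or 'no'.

Answer: yes

Derivation:
Compute generation 1 and compare to generation 0 (given above):
Generation 1:
________
_XX_____
_X_X____
__X_____
________
________
The grids are IDENTICAL -> still life.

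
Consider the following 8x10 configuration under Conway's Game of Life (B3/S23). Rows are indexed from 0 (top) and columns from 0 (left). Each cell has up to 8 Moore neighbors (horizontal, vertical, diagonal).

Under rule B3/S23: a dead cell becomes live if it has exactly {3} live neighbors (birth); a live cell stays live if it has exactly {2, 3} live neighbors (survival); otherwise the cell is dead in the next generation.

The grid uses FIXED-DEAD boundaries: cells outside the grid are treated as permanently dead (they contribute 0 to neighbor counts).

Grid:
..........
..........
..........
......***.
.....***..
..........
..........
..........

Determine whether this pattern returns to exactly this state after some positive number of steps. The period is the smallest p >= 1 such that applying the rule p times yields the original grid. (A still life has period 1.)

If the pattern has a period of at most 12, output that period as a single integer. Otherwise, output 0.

Simulating and comparing each generation to the original:
Gen 0 (original, given above): 6 live cells
Gen 1: 6 live cells, differs from original
Gen 2: 6 live cells, MATCHES original -> period = 2

Answer: 2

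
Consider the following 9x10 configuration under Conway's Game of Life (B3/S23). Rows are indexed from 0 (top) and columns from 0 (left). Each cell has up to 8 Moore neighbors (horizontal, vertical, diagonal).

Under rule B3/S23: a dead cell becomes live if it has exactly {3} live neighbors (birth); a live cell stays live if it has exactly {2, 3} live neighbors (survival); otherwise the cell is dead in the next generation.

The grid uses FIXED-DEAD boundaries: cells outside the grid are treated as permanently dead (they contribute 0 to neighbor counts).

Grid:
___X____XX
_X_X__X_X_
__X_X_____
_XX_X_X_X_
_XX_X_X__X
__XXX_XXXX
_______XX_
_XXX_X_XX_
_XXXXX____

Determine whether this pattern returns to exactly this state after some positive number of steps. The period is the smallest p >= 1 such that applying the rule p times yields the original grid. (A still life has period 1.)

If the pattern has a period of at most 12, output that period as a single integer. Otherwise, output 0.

Answer: 0

Derivation:
Simulating and comparing each generation to the original:
Gen 0 (original, given above): 39 live cells
Gen 1: 29 live cells, differs from original
Gen 2: 36 live cells, differs from original
Gen 3: 24 live cells, differs from original
Gen 4: 29 live cells, differs from original
Gen 5: 30 live cells, differs from original
Gen 6: 30 live cells, differs from original
Gen 7: 40 live cells, differs from original
Gen 8: 28 live cells, differs from original
Gen 9: 35 live cells, differs from original
Gen 10: 14 live cells, differs from original
Gen 11: 15 live cells, differs from original
Gen 12: 17 live cells, differs from original
No period found within 12 steps.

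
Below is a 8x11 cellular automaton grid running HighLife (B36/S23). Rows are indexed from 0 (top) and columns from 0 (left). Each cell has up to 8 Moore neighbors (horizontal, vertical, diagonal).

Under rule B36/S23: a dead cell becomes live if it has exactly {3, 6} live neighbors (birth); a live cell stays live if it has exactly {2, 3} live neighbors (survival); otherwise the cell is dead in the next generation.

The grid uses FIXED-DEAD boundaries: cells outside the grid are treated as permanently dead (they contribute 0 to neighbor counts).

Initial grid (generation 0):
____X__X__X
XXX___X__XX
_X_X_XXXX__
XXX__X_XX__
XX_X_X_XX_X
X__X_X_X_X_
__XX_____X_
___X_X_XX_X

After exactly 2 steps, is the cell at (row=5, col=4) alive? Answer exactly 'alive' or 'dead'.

Answer: dead

Derivation:
Simulating step by step:
Generation 0 (given above): 41 live cells
Generation 1: 34 live cells
_X_______XX
XXXXX____XX
__XXXX_____
___X_X_____
___X_XX____
X__X___X_XX
__XX___X_XX
__XXX___XX_
Generation 2: 26 live cells
XX_X_____XX
X____X___XX
_____X_____
___________
__XX_XX____
___X___X_XX
_X_____XX__
__X_X___XXX

Cell (5,4) at generation 2: 0 -> dead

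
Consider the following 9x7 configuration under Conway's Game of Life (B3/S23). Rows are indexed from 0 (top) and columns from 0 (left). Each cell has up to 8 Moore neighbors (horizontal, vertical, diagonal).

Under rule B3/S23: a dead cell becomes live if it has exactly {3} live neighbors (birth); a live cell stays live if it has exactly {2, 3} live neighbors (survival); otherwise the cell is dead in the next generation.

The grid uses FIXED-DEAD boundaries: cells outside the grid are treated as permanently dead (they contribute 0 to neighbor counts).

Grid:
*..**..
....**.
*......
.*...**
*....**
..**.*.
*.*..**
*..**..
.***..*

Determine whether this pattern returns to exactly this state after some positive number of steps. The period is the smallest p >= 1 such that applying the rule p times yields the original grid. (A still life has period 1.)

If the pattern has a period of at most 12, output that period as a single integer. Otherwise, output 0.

Answer: 0

Derivation:
Simulating and comparing each generation to the original:
Gen 0 (original, given above): 26 live cells
Gen 1: 26 live cells, differs from original
Gen 2: 25 live cells, differs from original
Gen 3: 27 live cells, differs from original
Gen 4: 19 live cells, differs from original
Gen 5: 28 live cells, differs from original
Gen 6: 15 live cells, differs from original
Gen 7: 9 live cells, differs from original
Gen 8: 10 live cells, differs from original
Gen 9: 8 live cells, differs from original
Gen 10: 4 live cells, differs from original
Gen 11: 4 live cells, differs from original
Gen 12: 4 live cells, differs from original
No period found within 12 steps.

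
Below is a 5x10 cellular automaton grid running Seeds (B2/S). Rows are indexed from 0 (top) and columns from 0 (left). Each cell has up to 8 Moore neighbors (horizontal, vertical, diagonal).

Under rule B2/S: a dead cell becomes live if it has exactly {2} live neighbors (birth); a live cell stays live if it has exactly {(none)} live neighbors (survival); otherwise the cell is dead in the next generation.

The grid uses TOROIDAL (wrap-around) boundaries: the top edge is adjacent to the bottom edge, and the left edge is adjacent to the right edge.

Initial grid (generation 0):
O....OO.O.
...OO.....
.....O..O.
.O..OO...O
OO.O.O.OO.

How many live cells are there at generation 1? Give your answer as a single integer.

Simulating step by step:
Generation 0 (given above): 18 live cells
Generation 1: 6 live cells
..........
........O.
O.O...O..O
...O......
..........
Population at generation 1: 6

Answer: 6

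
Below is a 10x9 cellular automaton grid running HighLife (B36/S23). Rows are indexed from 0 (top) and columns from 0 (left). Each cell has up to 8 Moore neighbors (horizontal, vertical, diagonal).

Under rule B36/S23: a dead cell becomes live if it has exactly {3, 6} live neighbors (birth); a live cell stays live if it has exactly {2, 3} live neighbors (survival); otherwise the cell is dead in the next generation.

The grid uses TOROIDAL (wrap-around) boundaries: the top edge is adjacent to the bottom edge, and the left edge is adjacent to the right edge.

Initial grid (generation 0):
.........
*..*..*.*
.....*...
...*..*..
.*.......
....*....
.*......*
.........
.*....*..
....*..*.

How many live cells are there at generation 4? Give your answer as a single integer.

Simulating step by step:
Generation 0 (given above): 15 live cells
Generation 1: 8 live cells
.......**
.........
....****.
.........
.........
*........
.........
*........
.........
.........
Generation 2: 6 live cells
.........
.....*..*
.....**..
.....**..
.........
.........
.........
.........
.........
.........
Generation 3: 6 live cells
.........
.....**..
....*..*.
.....**..
.........
.........
.........
.........
.........
.........
Generation 4: 6 live cells
.........
.....**..
....*..*.
.....**..
.........
.........
.........
.........
.........
.........
Population at generation 4: 6

Answer: 6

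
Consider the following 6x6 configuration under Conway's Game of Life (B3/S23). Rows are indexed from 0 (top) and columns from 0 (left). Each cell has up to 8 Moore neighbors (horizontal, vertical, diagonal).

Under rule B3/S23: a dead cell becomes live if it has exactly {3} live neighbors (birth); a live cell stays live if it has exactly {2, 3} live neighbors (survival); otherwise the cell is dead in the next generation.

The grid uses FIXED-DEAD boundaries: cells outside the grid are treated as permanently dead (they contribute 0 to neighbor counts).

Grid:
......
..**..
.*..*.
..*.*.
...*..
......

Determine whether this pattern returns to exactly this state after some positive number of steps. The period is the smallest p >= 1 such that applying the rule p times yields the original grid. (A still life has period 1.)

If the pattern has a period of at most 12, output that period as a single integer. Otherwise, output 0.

Answer: 1

Derivation:
Simulating and comparing each generation to the original:
Gen 0 (original, given above): 7 live cells
Gen 1: 7 live cells, MATCHES original -> period = 1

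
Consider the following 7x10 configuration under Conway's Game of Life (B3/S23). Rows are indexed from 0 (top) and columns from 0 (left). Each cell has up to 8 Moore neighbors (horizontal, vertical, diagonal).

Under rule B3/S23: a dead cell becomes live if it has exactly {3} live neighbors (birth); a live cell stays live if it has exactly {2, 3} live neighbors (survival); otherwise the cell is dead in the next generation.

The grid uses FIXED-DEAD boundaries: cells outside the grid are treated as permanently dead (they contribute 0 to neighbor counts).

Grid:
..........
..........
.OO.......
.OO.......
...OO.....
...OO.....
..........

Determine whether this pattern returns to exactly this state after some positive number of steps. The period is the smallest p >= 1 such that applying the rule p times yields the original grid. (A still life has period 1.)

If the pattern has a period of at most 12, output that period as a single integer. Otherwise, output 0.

Answer: 2

Derivation:
Simulating and comparing each generation to the original:
Gen 0 (original, given above): 8 live cells
Gen 1: 6 live cells, differs from original
Gen 2: 8 live cells, MATCHES original -> period = 2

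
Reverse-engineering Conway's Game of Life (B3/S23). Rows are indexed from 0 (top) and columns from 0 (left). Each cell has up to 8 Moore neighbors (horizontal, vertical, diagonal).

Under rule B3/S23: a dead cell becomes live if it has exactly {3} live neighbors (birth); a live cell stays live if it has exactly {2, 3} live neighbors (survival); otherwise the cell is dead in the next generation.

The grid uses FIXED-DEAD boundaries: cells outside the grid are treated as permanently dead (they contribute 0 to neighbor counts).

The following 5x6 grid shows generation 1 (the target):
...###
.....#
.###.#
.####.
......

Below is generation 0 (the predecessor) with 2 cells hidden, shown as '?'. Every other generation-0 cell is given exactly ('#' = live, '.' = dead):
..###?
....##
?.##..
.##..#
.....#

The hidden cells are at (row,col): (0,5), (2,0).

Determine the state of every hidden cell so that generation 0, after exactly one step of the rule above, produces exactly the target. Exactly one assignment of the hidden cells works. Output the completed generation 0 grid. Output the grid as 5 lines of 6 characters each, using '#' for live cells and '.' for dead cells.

Hidden generation-0 cells (in order): (0,5), (2,0).
A hidden cell only influences target cells in its own 3x3 neighborhood. Try each of the 2^2 = 4 assignments, step the completed generation 0 forward once under B3/S23, and compare with the target:
  (0,5)=. (2,0)=. -> step reproduces the target at every cell -> ACCEPT
  (0,5)=. (2,0)=# -> step gives (1,1)='#' but target has '.' -> reject
  (0,5)=# (2,0)=. -> step gives (0,4)='.' but target has '#' -> reject
  (0,5)=# (2,0)=# -> step gives (0,4)='.' but target has '#' -> reject
Unique solution: (0,5)=dead, (2,0)=dead.
Check: live-neighbor counts of every cell in the completed generation 0:
011333
024642
133343
123331
122121
Applying B3/S23 to generation 0 with these counts gives:
...###
.....#
.###.#
.####.
......
which matches the target exactly.

Answer: ..###.
....##
..##..
.##..#
.....#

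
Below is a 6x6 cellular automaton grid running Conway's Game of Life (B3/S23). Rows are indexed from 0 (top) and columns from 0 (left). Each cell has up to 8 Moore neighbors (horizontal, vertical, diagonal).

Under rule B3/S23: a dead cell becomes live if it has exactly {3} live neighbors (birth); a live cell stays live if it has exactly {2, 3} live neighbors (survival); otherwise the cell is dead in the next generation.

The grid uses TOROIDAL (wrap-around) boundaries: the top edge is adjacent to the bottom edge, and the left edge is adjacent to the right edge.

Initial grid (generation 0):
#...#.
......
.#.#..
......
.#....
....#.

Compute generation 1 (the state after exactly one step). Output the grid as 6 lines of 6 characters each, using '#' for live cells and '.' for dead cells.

Simulating step by step:
Generation 0 (given above): 6 live cells
Generation 1: 3 live cells
(generation 1 grid is the final answer)

Answer: .....#
......
......
..#...
......
.....#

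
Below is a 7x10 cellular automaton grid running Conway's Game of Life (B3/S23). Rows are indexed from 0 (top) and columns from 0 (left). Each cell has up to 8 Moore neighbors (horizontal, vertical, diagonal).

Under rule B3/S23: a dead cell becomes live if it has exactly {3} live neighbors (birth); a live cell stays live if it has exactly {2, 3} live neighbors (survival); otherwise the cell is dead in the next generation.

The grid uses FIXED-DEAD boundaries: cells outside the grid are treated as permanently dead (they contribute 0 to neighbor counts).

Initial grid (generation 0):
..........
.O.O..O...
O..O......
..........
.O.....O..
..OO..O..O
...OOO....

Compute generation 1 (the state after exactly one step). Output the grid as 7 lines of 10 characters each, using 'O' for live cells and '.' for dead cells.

Simulating step by step:
Generation 0 (given above): 14 live cells
Generation 1: 11 live cells
(generation 1 grid is the final answer)

Answer: ..........
..O.......
..O.......
..........
..O.......
..OO.OO...
..OOOO....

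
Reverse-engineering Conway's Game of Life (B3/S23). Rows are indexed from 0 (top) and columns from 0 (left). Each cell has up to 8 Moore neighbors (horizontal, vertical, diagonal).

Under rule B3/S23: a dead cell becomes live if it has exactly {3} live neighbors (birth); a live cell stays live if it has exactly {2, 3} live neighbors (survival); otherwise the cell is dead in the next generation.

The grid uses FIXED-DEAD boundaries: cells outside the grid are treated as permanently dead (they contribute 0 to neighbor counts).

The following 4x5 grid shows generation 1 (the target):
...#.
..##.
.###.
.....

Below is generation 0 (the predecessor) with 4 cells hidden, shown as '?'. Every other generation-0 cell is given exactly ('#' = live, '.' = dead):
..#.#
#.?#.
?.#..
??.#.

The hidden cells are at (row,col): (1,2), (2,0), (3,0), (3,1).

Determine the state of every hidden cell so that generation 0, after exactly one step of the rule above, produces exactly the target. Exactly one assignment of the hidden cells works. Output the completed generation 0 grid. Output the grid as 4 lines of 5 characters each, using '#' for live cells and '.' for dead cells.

Hidden generation-0 cells (in order): (1,2), (2,0), (3,0), (3,1).
A hidden cell only influences target cells in its own 3x3 neighborhood. Try each of the 2^4 = 16 assignments, step the completed generation 0 forward once under B3/S23, and compare with the target:
  (1,2)=. (2,0)=. (3,0)=. (3,1)=. -> step gives (1,1)='#' but target has '.' -> reject
  (1,2)=. (2,0)=. (3,0)=. (3,1)=# -> step gives (1,1)='#' but target has '.' -> reject
  (1,2)=. (2,0)=. (3,0)=# (3,1)=. -> step gives (1,1)='#' but target has '.' -> reject
  (1,2)=. (2,0)=. (3,0)=# (3,1)=# -> step gives (1,1)='#' but target has '.' -> reject
  (1,2)=. (2,0)=# (3,0)=. (3,1)=. -> step reproduces the target at every cell -> ACCEPT
  (1,2)=. (2,0)=# (3,0)=. (3,1)=# -> step gives (2,0)='#' but target has '.' -> reject
  (1,2)=. (2,0)=# (3,0)=# (3,1)=. -> step gives (2,0)='#' but target has '.' -> reject
  (1,2)=. (2,0)=# (3,0)=# (3,1)=# -> step gives (2,0)='#' but target has '.' -> reject
  (1,2)=# (2,0)=. (3,0)=. (3,1)=. -> step gives (0,1)='#' but target has '.' -> reject
  (1,2)=# (2,0)=. (3,0)=. (3,1)=# -> step gives (0,1)='#' but target has '.' -> reject
  (1,2)=# (2,0)=. (3,0)=# (3,1)=. -> step gives (0,1)='#' but target has '.' -> reject
  (1,2)=# (2,0)=. (3,0)=# (3,1)=# -> step gives (0,1)='#' but target has '.' -> reject
  (1,2)=# (2,0)=# (3,0)=. (3,1)=. -> step gives (0,1)='#' but target has '.' -> reject
  (1,2)=# (2,0)=# (3,0)=. (3,1)=# -> step gives (0,1)='#' but target has '.' -> reject
  (1,2)=# (2,0)=# (3,0)=# (3,1)=. -> step gives (0,1)='#' but target has '.' -> reject
  (1,2)=# (2,0)=# (3,0)=# (3,1)=# -> step gives (0,1)='#' but target has '.' -> reject
Unique solution: (1,2)=dead, (2,0)=live, (3,0)=dead, (3,1)=dead.
Check: live-neighbor counts of every cell in the completed generation 0:
12131
14332
13232
12211
Applying B3/S23 to generation 0 with these counts gives:
...#.
..##.
.###.
.....
which matches the target exactly.

Answer: ..#.#
#..#.
#.#..
...#.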